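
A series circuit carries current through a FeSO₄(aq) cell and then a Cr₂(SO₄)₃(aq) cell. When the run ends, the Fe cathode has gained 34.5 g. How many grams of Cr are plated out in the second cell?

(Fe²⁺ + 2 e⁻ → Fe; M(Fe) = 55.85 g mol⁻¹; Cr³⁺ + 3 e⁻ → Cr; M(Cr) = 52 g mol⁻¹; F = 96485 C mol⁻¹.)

21.4 g

n(Fe) = 34.5 / 55.85 = 0.6177 mol.
Since Fe²⁺ + 2 e⁻ → Fe, n(e⁻) passed = 2 × 0.6177 = 1.235 mol.
Cells in series carry the same charge, so the same 1.235 mol of electrons passes through cell 2.
Cr³⁺ + 3 e⁻ → Cr, so n(Cr) = 1.235 / 3 = 0.4118 mol.
m(Cr) = 0.4118 × 52 = 21.4 g.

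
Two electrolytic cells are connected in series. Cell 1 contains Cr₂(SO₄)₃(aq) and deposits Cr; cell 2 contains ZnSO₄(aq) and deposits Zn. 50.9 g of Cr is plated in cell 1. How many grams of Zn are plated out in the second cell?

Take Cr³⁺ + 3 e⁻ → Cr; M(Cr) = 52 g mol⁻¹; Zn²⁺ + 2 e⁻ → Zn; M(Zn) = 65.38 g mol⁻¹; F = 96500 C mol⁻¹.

n(Cr) = 50.9 / 52 = 0.9788 mol.
Since Cr³⁺ + 3 e⁻ → Cr, n(e⁻) passed = 3 × 0.9788 = 2.937 mol.
Cells in series carry the same charge, so the same 2.937 mol of electrons passes through cell 2.
Zn²⁺ + 2 e⁻ → Zn, so n(Zn) = 2.937 / 2 = 1.468 mol.
m(Zn) = 1.468 × 65.38 = 96.0 g.

96.0 g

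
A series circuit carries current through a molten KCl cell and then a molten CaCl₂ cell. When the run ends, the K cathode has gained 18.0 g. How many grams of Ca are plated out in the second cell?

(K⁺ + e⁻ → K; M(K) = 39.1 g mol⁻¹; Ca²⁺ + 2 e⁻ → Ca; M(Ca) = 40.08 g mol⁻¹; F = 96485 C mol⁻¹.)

9.23 g

n(K) = 18.0 / 39.1 = 0.4604 mol.
Since K⁺ + e⁻ → K, n(e⁻) passed = 1 × 0.4604 = 0.4604 mol.
Cells in series carry the same charge, so the same 0.4604 mol of electrons passes through cell 2.
Ca²⁺ + 2 e⁻ → Ca, so n(Ca) = 0.4604 / 2 = 0.2302 mol.
m(Ca) = 0.2302 × 40.08 = 9.23 g.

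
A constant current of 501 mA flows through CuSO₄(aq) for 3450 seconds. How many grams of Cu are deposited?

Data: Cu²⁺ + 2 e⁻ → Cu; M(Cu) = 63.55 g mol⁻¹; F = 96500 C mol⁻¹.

Q = I·t = 0.5010 A × 3450.0 s = 1728 C.
n(e⁻) = Q/F = 1728 / 96500 = 0.01791 mol.
Cu²⁺ + 2 e⁻ → Cu, so n(Cu) = n(e⁻)/2 = 0.008956 mol.
m = n·M = 0.008956 × 63.55 = 0.569 g.

0.569 g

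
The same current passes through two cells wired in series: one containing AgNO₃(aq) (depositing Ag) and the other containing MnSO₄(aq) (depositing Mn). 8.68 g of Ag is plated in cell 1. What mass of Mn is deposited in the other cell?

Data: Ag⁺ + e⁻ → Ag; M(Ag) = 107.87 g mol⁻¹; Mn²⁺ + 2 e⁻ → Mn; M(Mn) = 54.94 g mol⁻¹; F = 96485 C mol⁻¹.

2.21 g

n(Ag) = 8.68 / 107.87 = 0.08047 mol.
Since Ag⁺ + e⁻ → Ag, n(e⁻) passed = 1 × 0.08047 = 0.08047 mol.
Cells in series carry the same charge, so the same 0.08047 mol of electrons passes through cell 2.
Mn²⁺ + 2 e⁻ → Mn, so n(Mn) = 0.08047 / 2 = 0.04023 mol.
m(Mn) = 0.04023 × 54.94 = 2.21 g.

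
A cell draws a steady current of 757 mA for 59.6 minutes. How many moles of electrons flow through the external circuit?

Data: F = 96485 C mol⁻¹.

0.0281 mol

Q = I·t = 0.7570 A × 3576.0 s = 2707 C.
n(e⁻) = Q/F = 2707 / 96485 = 0.0281 mol.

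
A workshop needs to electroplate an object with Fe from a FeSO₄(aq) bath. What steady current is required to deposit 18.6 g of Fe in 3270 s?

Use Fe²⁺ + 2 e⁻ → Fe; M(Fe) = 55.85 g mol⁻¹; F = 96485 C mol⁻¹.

19.7 A

n(Fe) = 18.6 / 55.85 = 0.3330 mol.
n(e⁻) = 2 × 0.3330 = 0.6661 mol.
Q = n(e⁻)·F = 0.6661 × 96485 = 64270 C.
I = Q/t = 64270 / 3270.0 s = 19.7 A.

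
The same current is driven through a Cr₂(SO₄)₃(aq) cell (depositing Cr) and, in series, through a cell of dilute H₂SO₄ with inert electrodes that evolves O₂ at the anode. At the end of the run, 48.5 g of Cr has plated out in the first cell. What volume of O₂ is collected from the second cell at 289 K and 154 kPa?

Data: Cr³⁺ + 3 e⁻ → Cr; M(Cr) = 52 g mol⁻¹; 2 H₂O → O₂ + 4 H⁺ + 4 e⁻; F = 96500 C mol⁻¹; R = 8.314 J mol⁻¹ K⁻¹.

10.9 L

n(Cr) = 48.5 / 52 = 0.9327 mol, so n(e⁻) = 3 × 0.9327 = 2.798 mol.
The cells are in series, so the same 2.798 mol of electrons passes through the second cell.
2 H₂O → O₂ + 4 H⁺ + 4 e⁻ — 4 mol e⁻ per mol O₂, so n(O₂) = 2.798/4 = 0.6995 mol.
V = nRT/P = (0.6995 × 8.314 × 289) / (154 × 10³) = 0.0109 m³ = 10.9 L.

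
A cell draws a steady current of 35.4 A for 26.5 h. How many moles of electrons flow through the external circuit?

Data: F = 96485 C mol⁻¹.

35.0 mol

Q = I·t = 35.40 A × 95400 s = 3377000 C.
n(e⁻) = Q/F = 3377000 / 96485 = 35.0 mol.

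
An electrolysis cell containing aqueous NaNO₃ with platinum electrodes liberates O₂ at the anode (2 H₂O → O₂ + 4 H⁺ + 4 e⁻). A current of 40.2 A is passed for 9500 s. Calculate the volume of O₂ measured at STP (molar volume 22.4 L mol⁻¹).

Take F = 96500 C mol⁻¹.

22.2 L

Q = I·t = 40.20 A × 9500.0 s = 381900 C.
n(e⁻) = Q/F = 381900 / 96500 = 3.958 mol.
4 electrons are transferred per O₂ molecule, so n(O₂) = 3.958 / 4 = 0.9894 mol.
V = n × V_m = 0.9894 × 22.4 = 22.2 L.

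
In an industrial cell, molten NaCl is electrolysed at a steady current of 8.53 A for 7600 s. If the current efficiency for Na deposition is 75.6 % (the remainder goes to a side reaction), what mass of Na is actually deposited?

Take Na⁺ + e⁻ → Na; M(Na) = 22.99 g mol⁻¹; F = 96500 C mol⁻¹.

Q = I·t = 8.530 × 7600.0 = 64830 C.
n(e⁻) = 64830/96500 = 0.6718 mol; theoretically n(Na) = 0.6718/1 = 0.6718 mol, m_theo = 15.44 g.
At 75.6 % efficiency, m_actual = 0.756 × 15.44 = 11.7 g.

11.7 g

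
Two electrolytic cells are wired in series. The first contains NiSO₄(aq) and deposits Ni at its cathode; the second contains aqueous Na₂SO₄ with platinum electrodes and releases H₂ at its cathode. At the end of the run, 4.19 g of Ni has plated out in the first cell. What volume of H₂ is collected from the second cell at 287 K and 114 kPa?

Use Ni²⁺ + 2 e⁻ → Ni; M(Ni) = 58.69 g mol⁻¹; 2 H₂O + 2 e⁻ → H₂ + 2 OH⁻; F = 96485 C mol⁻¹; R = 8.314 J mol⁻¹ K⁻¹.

n(Ni) = 4.19 / 58.69 = 0.07139 mol, so n(e⁻) = 2 × 0.07139 = 0.1428 mol.
The cells are in series, so the same 0.1428 mol of electrons passes through the second cell.
2 H₂O + 2 e⁻ → H₂ + 2 OH⁻ — 2 mol e⁻ per mol H₂, so n(H₂) = 0.1428/2 = 0.07139 mol.
V = nRT/P = (0.07139 × 8.314 × 287) / (114 × 10³) = 0.00149 m³ = 1.49 L.

1.49 L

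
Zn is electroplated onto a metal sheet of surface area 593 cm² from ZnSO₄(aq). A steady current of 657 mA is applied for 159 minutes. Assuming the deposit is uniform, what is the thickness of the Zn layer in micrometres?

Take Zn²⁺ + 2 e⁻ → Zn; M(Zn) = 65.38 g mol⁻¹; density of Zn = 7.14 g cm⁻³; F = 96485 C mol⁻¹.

5.02 μm

Q = I·t = 0.6570 × 9540.0 = 6268 C; n(e⁻) = 0.06496 mol.
n(Zn) = n(e⁻)/2 = 0.03248 mol, so m = 0.03248 × 65.38 = 2.124 g.
Volume = m/ρ = 2.124 / 7.14 = 0.2974 cm³.
Thickness = V/A = 0.2974 / 593 = 5.02 × 10⁻⁴ cm = 5.02 μm.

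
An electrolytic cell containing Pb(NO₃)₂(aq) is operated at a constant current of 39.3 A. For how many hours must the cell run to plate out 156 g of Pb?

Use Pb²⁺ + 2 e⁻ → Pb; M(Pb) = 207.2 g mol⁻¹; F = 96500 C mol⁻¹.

1.03 h

n(Pb) = m/M = 156 / 207.2 = 0.7529 mol.
Each Pb atom requires 2 electrons, so n(e⁻) = 2 × 0.7529 = 1.506 mol.
Q = n(e⁻)·F = 1.506 × 96500 = 145300 C.
t = Q/I = 145300 / 39.30 A = 3697 s = 1.03 h.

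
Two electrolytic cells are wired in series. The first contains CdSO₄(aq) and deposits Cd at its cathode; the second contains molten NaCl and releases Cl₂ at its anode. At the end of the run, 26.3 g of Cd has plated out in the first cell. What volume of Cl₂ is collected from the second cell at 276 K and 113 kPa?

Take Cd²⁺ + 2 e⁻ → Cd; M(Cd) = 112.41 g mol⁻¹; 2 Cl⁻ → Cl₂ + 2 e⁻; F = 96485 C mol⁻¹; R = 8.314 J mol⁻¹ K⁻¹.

4.75 L

n(Cd) = 26.3 / 112.41 = 0.2340 mol, so n(e⁻) = 2 × 0.2340 = 0.4679 mol.
The cells are in series, so the same 0.4679 mol of electrons passes through the second cell.
2 Cl⁻ → Cl₂ + 2 e⁻ — 2 mol e⁻ per mol Cl₂, so n(Cl₂) = 0.4679/2 = 0.2340 mol.
V = nRT/P = (0.2340 × 8.314 × 276) / (113 × 10³) = 0.00475 m³ = 4.75 L.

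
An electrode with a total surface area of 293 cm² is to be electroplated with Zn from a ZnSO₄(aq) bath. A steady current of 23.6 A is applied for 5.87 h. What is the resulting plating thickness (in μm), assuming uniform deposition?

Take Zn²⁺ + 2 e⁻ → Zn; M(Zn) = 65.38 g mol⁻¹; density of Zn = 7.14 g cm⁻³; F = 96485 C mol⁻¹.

Q = I·t = 23.60 × 21132 = 498700 C; n(e⁻) = 5.169 mol.
n(Zn) = n(e⁻)/2 = 2.584 mol, so m = 2.584 × 65.38 = 169.0 g.
Volume = m/ρ = 169.0 / 7.14 = 23.67 cm³.
Thickness = V/A = 23.67 / 293 = 0.0808 cm = 808 μm.

808 μm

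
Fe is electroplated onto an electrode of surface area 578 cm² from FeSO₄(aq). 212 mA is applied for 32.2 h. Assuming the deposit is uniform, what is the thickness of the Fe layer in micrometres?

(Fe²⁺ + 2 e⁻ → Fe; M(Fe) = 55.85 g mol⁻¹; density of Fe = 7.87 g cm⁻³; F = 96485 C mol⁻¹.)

Q = I·t = 0.2120 × 115920 = 24580 C; n(e⁻) = 0.2547 mol.
n(Fe) = n(e⁻)/2 = 0.1274 mol, so m = 0.1274 × 55.85 = 7.113 g.
Volume = m/ρ = 7.113 / 7.87 = 0.9038 cm³.
Thickness = V/A = 0.9038 / 578 = 0.00156 cm = 15.6 μm.

15.6 μm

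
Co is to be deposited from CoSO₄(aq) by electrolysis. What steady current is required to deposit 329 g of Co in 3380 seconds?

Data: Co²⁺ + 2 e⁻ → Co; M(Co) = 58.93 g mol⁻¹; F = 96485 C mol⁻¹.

319 A

n(Co) = 329 / 58.93 = 5.583 mol.
n(e⁻) = 2 × 5.583 = 11.17 mol.
Q = n(e⁻)·F = 11.17 × 96485 = 1077000 C.
I = Q/t = 1077000 / 3380.0 s = 319 A.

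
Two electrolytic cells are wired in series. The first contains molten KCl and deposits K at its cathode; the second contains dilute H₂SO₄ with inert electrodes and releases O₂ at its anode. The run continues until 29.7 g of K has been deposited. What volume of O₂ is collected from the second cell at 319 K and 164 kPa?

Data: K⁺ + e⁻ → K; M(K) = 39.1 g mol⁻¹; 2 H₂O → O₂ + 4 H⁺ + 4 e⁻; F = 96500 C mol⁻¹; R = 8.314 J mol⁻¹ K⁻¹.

n(K) = 29.7 / 39.1 = 0.7596 mol, so n(e⁻) = 1 × 0.7596 = 0.7596 mol.
The cells are in series, so the same 0.7596 mol of electrons passes through the second cell.
2 H₂O → O₂ + 4 H⁺ + 4 e⁻ — 4 mol e⁻ per mol O₂, so n(O₂) = 0.7596/4 = 0.1899 mol.
V = nRT/P = (0.1899 × 8.314 × 319) / (164 × 10³) = 0.00307 m³ = 3.07 L.

3.07 L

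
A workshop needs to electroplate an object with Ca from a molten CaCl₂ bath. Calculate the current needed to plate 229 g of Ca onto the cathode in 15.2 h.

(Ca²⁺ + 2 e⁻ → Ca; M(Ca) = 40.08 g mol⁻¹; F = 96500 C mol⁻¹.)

20.2 A

n(Ca) = 229 / 40.08 = 5.714 mol.
n(e⁻) = 2 × 5.714 = 11.43 mol.
Q = n(e⁻)·F = 11.43 × 96500 = 1103000 C.
I = Q/t = 1103000 / 54720 s = 20.2 A.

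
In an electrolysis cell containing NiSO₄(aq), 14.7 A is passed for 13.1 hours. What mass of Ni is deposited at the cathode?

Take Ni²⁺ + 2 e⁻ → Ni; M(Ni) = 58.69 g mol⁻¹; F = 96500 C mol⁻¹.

Q = I·t = 14.70 A × 47160 s = 693300 C.
n(e⁻) = Q/F = 693300 / 96500 = 7.184 mol.
Ni²⁺ + 2 e⁻ → Ni, so n(Ni) = n(e⁻)/2 = 3.592 mol.
m = n·M = 3.592 × 58.69 = 211 g.

211 g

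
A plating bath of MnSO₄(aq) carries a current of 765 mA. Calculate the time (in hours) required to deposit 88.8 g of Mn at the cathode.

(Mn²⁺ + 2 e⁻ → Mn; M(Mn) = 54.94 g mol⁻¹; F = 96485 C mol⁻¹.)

113 h

n(Mn) = m/M = 88.8 / 54.94 = 1.616 mol.
Each Mn atom requires 2 electrons, so n(e⁻) = 2 × 1.616 = 3.233 mol.
Q = n(e⁻)·F = 3.233 × 96485 = 311900 C.
t = Q/I = 311900 / 0.7650 A = 407700 s = 113 h.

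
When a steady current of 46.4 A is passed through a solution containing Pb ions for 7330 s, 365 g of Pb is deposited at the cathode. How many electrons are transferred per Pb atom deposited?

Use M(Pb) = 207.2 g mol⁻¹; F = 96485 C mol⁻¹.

Q = I·t = 46.40 A × 7330.0 s = 340100 C, so n(e⁻) = 340100/96485 = 3.525 mol.
n(Pb) deposited = 365 / 207.2 = 1.762 mol.
Electrons per atom = n(e⁻)/n(Pb) = 3.525 / 1.762 = 2.00 ≈ 2, so the ion is Pb²⁺.

2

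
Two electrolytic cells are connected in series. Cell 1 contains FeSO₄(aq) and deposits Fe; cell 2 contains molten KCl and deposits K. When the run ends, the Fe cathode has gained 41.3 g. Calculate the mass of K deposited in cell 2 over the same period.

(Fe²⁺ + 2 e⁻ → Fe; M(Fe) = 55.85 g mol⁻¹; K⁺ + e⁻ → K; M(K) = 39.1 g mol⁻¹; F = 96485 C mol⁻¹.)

n(Fe) = 41.3 / 55.85 = 0.7395 mol.
Since Fe²⁺ + 2 e⁻ → Fe, n(e⁻) passed = 2 × 0.7395 = 1.479 mol.
Cells in series carry the same charge, so the same 1.479 mol of electrons passes through cell 2.
K⁺ + e⁻ → K, so n(K) = 1.479 / 1 = 1.479 mol.
m(K) = 1.479 × 39.1 = 57.8 g.

57.8 g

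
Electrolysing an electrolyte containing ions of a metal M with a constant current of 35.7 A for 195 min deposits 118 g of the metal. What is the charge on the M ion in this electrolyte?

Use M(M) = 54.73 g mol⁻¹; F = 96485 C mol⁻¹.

+2

Q = I·t = 35.70 A × 11700 s = 417700 C, so n(e⁻) = 417700/96485 = 4.329 mol.
n(M) deposited = 118 / 54.73 = 2.156 mol.
Electrons per atom = n(e⁻)/n(M) = 4.329 / 2.156 = 2.01 ≈ 2, so the ion is M²⁺.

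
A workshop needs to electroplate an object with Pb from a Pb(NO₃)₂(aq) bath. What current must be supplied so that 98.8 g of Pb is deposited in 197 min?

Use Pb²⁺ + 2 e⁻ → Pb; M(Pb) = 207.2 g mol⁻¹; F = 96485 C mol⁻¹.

7.78 A

n(Pb) = 98.8 / 207.2 = 0.4768 mol.
n(e⁻) = 2 × 0.4768 = 0.9537 mol.
Q = n(e⁻)·F = 0.9537 × 96485 = 92010 C.
I = Q/t = 92010 / 11820 s = 7.78 A.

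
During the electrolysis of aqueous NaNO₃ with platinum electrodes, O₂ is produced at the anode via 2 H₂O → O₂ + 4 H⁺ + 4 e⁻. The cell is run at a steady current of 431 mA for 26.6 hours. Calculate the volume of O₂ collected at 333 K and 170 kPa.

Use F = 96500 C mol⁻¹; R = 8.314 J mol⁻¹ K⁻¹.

Q = I·t = 0.4310 A × 95760 s = 41270 C.
n(e⁻) = Q/F = 41270 / 96500 = 0.4277 mol.
4 electrons are transferred per O₂ molecule, so n(O₂) = 0.4277 / 4 = 0.1069 mol.
V = nRT/P = (0.1069 × 8.314 × 333) / (170 × 10³ Pa) = 0.00174 m³ = 1.74 L.

1.74 L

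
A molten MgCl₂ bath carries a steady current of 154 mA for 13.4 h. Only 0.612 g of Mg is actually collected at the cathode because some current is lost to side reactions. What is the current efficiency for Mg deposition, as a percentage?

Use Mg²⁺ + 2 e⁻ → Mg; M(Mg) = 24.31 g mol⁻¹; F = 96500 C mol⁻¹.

Q = I·t = 0.1540 × 48240 = 7429 C; n(e⁻) = 7429/96500 = 0.07698 mol.
Theoretical n(Mg) = n(e⁻)/2 = 0.03849 mol, i.e. m_theo = 0.03849 × 24.31 = 0.9357 g.
Efficiency = m_actual / m_theo = 0.612 / 0.9357 = 65.4 %.

65.4 %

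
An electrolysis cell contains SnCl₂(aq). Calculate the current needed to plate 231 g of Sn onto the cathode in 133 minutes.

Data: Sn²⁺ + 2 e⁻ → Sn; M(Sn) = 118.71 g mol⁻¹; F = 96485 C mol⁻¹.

n(Sn) = 231 / 118.71 = 1.946 mol.
n(e⁻) = 2 × 1.946 = 3.892 mol.
Q = n(e⁻)·F = 3.892 × 96485 = 375500 C.
I = Q/t = 375500 / 7980.0 s = 47.1 A.

47.1 A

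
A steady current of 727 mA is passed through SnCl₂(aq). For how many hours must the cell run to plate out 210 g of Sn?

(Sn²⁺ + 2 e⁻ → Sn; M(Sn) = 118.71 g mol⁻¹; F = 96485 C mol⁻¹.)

n(Sn) = m/M = 210 / 118.71 = 1.769 mol.
Each Sn atom requires 2 electrons, so n(e⁻) = 2 × 1.769 = 3.538 mol.
Q = n(e⁻)·F = 3.538 × 96485 = 341400 C.
t = Q/I = 341400 / 0.7270 A = 469600 s = 130 h.

130 h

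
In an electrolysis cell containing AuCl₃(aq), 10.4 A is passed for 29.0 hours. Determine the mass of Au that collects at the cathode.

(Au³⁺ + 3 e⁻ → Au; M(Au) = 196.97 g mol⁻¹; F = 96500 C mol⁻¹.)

Q = I·t = 10.40 A × 104400 s = 1086000 C.
n(e⁻) = Q/F = 1086000 / 96500 = 11.25 mol.
Au³⁺ + 3 e⁻ → Au, so n(Au) = n(e⁻)/3 = 3.750 mol.
m = n·M = 3.750 × 196.97 = 739 g.

739 g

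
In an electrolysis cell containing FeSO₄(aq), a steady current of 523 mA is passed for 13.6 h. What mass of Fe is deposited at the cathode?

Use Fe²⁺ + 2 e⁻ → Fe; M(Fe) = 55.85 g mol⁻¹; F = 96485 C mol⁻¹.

Q = I·t = 0.5230 A × 48960 s = 25610 C.
n(e⁻) = Q/F = 25610 / 96485 = 0.2654 mol.
Fe²⁺ + 2 e⁻ → Fe, so n(Fe) = n(e⁻)/2 = 0.1327 mol.
m = n·M = 0.1327 × 55.85 = 7.41 g.

7.41 g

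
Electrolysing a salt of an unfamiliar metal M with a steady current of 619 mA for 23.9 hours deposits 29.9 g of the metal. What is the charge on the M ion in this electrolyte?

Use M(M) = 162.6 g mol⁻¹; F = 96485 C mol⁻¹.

+3

Q = I·t = 0.6190 A × 86040 s = 53260 C, so n(e⁻) = 53260/96485 = 0.5520 mol.
n(M) deposited = 29.9 / 162.6 = 0.1839 mol.
Electrons per atom = n(e⁻)/n(M) = 0.5520 / 0.1839 = 3.00 ≈ 3, so the ion is M³⁺.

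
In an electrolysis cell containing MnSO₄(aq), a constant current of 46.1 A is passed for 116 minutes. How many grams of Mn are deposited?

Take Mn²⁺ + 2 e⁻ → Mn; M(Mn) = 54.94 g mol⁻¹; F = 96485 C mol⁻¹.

91.4 g

Q = I·t = 46.10 A × 6960.0 s = 320900 C.
n(e⁻) = Q/F = 320900 / 96485 = 3.325 mol.
Mn²⁺ + 2 e⁻ → Mn, so n(Mn) = n(e⁻)/2 = 1.663 mol.
m = n·M = 1.663 × 54.94 = 91.4 g.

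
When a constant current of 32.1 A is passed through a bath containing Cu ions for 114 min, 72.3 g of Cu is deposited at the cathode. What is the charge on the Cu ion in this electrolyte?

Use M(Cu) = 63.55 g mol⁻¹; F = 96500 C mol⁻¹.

Q = I·t = 32.10 A × 6840.0 s = 219600 C, so n(e⁻) = 219600/96500 = 2.275 mol.
n(Cu) deposited = 72.3 / 63.55 = 1.138 mol.
Electrons per atom = n(e⁻)/n(Cu) = 2.275 / 1.138 = 2.00 ≈ 2, so the ion is Cu²⁺.

+2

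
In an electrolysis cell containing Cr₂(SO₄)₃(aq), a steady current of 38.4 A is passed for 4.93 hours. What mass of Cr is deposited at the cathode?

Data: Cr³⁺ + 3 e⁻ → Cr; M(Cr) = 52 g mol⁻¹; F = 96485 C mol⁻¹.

Q = I·t = 38.40 A × 17748 s = 681500 C.
n(e⁻) = Q/F = 681500 / 96485 = 7.064 mol.
Cr³⁺ + 3 e⁻ → Cr, so n(Cr) = n(e⁻)/3 = 2.355 mol.
m = n·M = 2.355 × 52 = 122 g.

122 g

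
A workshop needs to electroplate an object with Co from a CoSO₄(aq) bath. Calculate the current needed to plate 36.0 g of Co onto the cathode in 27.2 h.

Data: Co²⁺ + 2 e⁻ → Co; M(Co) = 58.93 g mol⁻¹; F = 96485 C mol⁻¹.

1.20 A

n(Co) = 36.0 / 58.93 = 0.6109 mol.
n(e⁻) = 2 × 0.6109 = 1.222 mol.
Q = n(e⁻)·F = 1.222 × 96485 = 117900 C.
I = Q/t = 117900 / 97920 s = 1.20 A.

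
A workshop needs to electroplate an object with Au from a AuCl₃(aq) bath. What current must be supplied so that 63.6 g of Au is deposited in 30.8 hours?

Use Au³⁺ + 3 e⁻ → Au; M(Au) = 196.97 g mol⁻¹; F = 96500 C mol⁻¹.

0.843 A

n(Au) = 63.6 / 196.97 = 0.3229 mol.
n(e⁻) = 3 × 0.3229 = 0.9687 mol.
Q = n(e⁻)·F = 0.9687 × 96500 = 93480 C.
I = Q/t = 93480 / 110880 s = 0.843 A.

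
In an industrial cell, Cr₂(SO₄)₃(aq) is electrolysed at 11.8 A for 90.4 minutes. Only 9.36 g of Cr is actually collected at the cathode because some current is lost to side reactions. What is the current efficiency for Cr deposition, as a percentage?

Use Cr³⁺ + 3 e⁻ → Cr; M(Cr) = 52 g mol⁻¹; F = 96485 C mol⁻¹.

Q = I·t = 11.80 × 5424.0 = 64000 C; n(e⁻) = 64000/96485 = 0.6633 mol.
Theoretical n(Cr) = n(e⁻)/3 = 0.2211 mol, i.e. m_theo = 0.2211 × 52 = 11.50 g.
Efficiency = m_actual / m_theo = 9.36 / 11.50 = 81.4 %.

81.4 %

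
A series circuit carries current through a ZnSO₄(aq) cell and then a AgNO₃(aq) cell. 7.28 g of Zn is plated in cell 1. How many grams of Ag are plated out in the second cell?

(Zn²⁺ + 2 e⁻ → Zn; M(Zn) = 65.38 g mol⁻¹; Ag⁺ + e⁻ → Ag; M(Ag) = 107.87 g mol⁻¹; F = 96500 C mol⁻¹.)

24.0 g

n(Zn) = 7.28 / 65.38 = 0.1113 mol.
Since Zn²⁺ + 2 e⁻ → Zn, n(e⁻) passed = 2 × 0.1113 = 0.2227 mol.
Cells in series carry the same charge, so the same 0.2227 mol of electrons passes through cell 2.
Ag⁺ + e⁻ → Ag, so n(Ag) = 0.2227 / 1 = 0.2227 mol.
m(Ag) = 0.2227 × 107.87 = 24.0 g.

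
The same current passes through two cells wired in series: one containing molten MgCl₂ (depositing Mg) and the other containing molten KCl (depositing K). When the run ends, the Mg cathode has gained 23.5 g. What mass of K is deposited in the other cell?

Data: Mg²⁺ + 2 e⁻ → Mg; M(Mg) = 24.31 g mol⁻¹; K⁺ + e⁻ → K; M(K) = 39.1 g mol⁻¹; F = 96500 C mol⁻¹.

n(Mg) = 23.5 / 24.31 = 0.9667 mol.
Since Mg²⁺ + 2 e⁻ → Mg, n(e⁻) passed = 2 × 0.9667 = 1.933 mol.
Cells in series carry the same charge, so the same 1.933 mol of electrons passes through cell 2.
K⁺ + e⁻ → K, so n(K) = 1.933 / 1 = 1.933 mol.
m(K) = 1.933 × 39.1 = 75.6 g.

75.6 g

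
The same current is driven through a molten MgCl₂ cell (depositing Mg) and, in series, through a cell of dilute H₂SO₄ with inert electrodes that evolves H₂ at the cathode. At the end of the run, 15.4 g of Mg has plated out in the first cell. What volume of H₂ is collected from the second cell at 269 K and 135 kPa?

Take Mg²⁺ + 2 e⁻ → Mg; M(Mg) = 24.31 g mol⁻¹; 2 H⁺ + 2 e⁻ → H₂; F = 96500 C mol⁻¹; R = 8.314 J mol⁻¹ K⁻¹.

n(Mg) = 15.4 / 24.31 = 0.6335 mol, so n(e⁻) = 2 × 0.6335 = 1.267 mol.
The cells are in series, so the same 1.267 mol of electrons passes through the second cell.
2 H⁺ + 2 e⁻ → H₂ — 2 mol e⁻ per mol H₂, so n(H₂) = 1.267/2 = 0.6335 mol.
V = nRT/P = (0.6335 × 8.314 × 269) / (135 × 10³) = 0.0105 m³ = 10.5 L.

10.5 L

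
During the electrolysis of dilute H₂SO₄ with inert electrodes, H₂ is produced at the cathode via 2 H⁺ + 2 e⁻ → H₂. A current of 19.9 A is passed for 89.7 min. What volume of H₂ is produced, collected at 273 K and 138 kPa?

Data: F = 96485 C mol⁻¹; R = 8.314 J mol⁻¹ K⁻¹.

9.13 L

Q = I·t = 19.90 A × 5382.0 s = 107100 C.
n(e⁻) = Q/F = 107100 / 96485 = 1.110 mol.
2 electrons are transferred per H₂ molecule, so n(H₂) = 1.110 / 2 = 0.5550 mol.
V = nRT/P = (0.5550 × 8.314 × 273) / (138 × 10³ Pa) = 0.00913 m³ = 9.13 L.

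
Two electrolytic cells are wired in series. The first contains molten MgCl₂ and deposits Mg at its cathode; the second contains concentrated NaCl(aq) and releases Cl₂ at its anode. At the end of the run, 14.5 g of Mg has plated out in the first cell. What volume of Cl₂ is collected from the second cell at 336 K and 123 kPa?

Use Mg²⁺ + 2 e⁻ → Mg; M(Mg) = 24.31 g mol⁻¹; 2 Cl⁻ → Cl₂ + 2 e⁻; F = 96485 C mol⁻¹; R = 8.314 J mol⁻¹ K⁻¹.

13.5 L

n(Mg) = 14.5 / 24.31 = 0.5965 mol, so n(e⁻) = 2 × 0.5965 = 1.193 mol.
The cells are in series, so the same 1.193 mol of electrons passes through the second cell.
2 Cl⁻ → Cl₂ + 2 e⁻ — 2 mol e⁻ per mol Cl₂, so n(Cl₂) = 1.193/2 = 0.5965 mol.
V = nRT/P = (0.5965 × 8.314 × 336) / (123 × 10³) = 0.0135 m³ = 13.5 L.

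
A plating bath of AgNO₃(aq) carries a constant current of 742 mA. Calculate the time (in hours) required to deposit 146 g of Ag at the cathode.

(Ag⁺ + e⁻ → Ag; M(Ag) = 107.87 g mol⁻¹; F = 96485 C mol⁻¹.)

n(Ag) = m/M = 146 / 107.87 = 1.353 mol.
Each Ag atom requires 1 electron, so n(e⁻) = 1 × 1.353 = 1.353 mol.
Q = n(e⁻)·F = 1.353 × 96485 = 130600 C.
t = Q/I = 130600 / 0.7420 A = 176000 s = 48.9 h.

48.9 h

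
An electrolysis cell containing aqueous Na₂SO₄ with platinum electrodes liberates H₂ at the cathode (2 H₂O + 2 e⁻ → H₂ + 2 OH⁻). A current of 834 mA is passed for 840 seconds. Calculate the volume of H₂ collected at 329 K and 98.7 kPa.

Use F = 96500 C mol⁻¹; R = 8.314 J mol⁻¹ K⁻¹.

0.101 L

Q = I·t = 0.8340 A × 840.00 s = 700.6 C.
n(e⁻) = Q/F = 700.6 / 96500 = 0.007260 mol.
2 electrons are transferred per H₂ molecule, so n(H₂) = 0.007260 / 2 = 0.003630 mol.
V = nRT/P = (0.003630 × 8.314 × 329) / (98.7 × 10³ Pa) = 1.01 × 10⁻⁴ m³ = 0.101 L.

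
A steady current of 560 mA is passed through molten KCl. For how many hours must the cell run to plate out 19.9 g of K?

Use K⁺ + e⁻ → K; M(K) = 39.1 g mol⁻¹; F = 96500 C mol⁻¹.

n(K) = m/M = 19.9 / 39.1 = 0.5090 mol.
Each K atom requires 1 electron, so n(e⁻) = 1 × 0.5090 = 0.5090 mol.
Q = n(e⁻)·F = 0.5090 × 96500 = 49110 C.
t = Q/I = 49110 / 0.5600 A = 87700 s = 24.4 h.

24.4 h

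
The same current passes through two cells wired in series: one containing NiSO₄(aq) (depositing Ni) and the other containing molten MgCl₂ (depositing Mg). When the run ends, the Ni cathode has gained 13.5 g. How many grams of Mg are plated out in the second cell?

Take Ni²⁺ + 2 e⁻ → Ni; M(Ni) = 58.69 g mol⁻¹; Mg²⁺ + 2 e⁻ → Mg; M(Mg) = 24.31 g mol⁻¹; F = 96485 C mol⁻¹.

5.59 g

n(Ni) = 13.5 / 58.69 = 0.2300 mol.
Since Ni²⁺ + 2 e⁻ → Ni, n(e⁻) passed = 2 × 0.2300 = 0.4600 mol.
Cells in series carry the same charge, so the same 0.4600 mol of electrons passes through cell 2.
Mg²⁺ + 2 e⁻ → Mg, so n(Mg) = 0.4600 / 2 = 0.2300 mol.
m(Mg) = 0.2300 × 24.31 = 5.59 g.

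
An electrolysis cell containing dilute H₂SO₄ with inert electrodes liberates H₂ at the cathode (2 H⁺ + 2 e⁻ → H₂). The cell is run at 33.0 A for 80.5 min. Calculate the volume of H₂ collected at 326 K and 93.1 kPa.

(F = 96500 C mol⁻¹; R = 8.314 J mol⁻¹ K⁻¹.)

Q = I·t = 33.00 A × 4830.0 s = 159400 C.
n(e⁻) = Q/F = 159400 / 96500 = 1.652 mol.
2 electrons are transferred per H₂ molecule, so n(H₂) = 1.652 / 2 = 0.8259 mol.
V = nRT/P = (0.8259 × 8.314 × 326) / (93.1 × 10³ Pa) = 0.0240 m³ = 24.0 L.

24.0 L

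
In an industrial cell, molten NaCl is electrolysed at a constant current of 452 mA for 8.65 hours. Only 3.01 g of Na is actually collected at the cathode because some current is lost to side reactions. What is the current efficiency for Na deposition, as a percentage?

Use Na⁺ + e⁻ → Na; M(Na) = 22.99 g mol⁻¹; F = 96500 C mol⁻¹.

89.8 %

Q = I·t = 0.4520 × 31140 = 14080 C; n(e⁻) = 14080/96500 = 0.1459 mol.
Theoretical n(Na) = n(e⁻)/1 = 0.1459 mol, i.e. m_theo = 0.1459 × 22.99 = 3.353 g.
Efficiency = m_actual / m_theo = 3.01 / 3.353 = 89.8 %.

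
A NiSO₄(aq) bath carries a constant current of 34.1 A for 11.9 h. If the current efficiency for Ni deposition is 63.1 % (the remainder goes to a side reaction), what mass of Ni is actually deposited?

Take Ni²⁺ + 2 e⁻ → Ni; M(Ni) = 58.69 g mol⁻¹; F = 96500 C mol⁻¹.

Q = I·t = 34.10 × 42840 = 1461000 C.
n(e⁻) = 1461000/96500 = 15.14 mol; theoretically n(Ni) = 15.14/2 = 7.569 mol, m_theo = 444.2 g.
At 63.1 % efficiency, m_actual = 0.631 × 444.2 = 280 g.

280 g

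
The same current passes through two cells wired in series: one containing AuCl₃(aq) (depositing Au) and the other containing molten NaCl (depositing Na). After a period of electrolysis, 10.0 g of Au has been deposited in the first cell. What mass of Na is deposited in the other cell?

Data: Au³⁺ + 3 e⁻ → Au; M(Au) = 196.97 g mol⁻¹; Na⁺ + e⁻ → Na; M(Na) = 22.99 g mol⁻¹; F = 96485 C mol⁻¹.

3.50 g

n(Au) = 10.0 / 196.97 = 0.05077 mol.
Since Au³⁺ + 3 e⁻ → Au, n(e⁻) passed = 3 × 0.05077 = 0.1523 mol.
Cells in series carry the same charge, so the same 0.1523 mol of electrons passes through cell 2.
Na⁺ + e⁻ → Na, so n(Na) = 0.1523 / 1 = 0.1523 mol.
m(Na) = 0.1523 × 22.99 = 3.50 g.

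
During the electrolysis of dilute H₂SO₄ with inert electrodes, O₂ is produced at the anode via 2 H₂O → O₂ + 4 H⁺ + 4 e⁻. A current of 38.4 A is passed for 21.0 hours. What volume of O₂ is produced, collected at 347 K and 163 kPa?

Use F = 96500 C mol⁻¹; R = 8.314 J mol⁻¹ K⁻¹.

Q = I·t = 38.40 A × 75600 s = 2903000 C.
n(e⁻) = Q/F = 2903000 / 96500 = 30.08 mol.
4 electrons are transferred per O₂ molecule, so n(O₂) = 30.08 / 4 = 7.521 mol.
V = nRT/P = (7.521 × 8.314 × 347) / (163 × 10³ Pa) = 0.133 m³ = 133 L.

133 L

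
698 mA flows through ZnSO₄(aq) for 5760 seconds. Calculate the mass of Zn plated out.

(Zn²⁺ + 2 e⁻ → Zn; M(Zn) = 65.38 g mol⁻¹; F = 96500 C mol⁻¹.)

Q = I·t = 0.6980 A × 5760.0 s = 4020 C.
n(e⁻) = Q/F = 4020 / 96500 = 0.04166 mol.
Zn²⁺ + 2 e⁻ → Zn, so n(Zn) = n(e⁻)/2 = 0.02083 mol.
m = n·M = 0.02083 × 65.38 = 1.36 g.

1.36 g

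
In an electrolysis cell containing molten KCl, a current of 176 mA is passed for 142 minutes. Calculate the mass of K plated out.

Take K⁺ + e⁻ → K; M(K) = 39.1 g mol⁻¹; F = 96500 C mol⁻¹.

0.608 g

Q = I·t = 0.1760 A × 8520.0 s = 1500 C.
n(e⁻) = Q/F = 1500 / 96500 = 0.01554 mol.
K⁺ + e⁻ → K, so n(K) = n(e⁻)/1 = 0.01554 mol.
m = n·M = 0.01554 × 39.1 = 0.608 g.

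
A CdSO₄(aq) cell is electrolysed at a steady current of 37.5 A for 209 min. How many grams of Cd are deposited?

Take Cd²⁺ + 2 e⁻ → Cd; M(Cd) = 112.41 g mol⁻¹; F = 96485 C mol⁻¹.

Q = I·t = 37.50 A × 12540 s = 470200 C.
n(e⁻) = Q/F = 470200 / 96485 = 4.874 mol.
Cd²⁺ + 2 e⁻ → Cd, so n(Cd) = n(e⁻)/2 = 2.437 mol.
m = n·M = 2.437 × 112.41 = 274 g.

274 g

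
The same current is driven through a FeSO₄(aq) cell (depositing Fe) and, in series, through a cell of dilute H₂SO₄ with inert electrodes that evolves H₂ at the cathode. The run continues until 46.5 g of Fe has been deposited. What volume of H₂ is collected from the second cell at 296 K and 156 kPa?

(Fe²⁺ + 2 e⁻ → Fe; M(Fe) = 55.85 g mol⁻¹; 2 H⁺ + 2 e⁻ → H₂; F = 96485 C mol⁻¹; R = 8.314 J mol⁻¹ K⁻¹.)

n(Fe) = 46.5 / 55.85 = 0.8326 mol, so n(e⁻) = 2 × 0.8326 = 1.665 mol.
The cells are in series, so the same 1.665 mol of electrons passes through the second cell.
2 H⁺ + 2 e⁻ → H₂ — 2 mol e⁻ per mol H₂, so n(H₂) = 1.665/2 = 0.8326 mol.
V = nRT/P = (0.8326 × 8.314 × 296) / (156 × 10³) = 0.0131 m³ = 13.1 L.

13.1 L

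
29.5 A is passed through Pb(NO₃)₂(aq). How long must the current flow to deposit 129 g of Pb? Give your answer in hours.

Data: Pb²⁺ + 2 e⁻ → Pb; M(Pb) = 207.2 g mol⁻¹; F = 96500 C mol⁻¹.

n(Pb) = m/M = 129 / 207.2 = 0.6226 mol.
Each Pb atom requires 2 electrons, so n(e⁻) = 2 × 0.6226 = 1.245 mol.
Q = n(e⁻)·F = 1.245 × 96500 = 120200 C.
t = Q/I = 120200 / 29.50 A = 4073 s = 1.13 h.

1.13 h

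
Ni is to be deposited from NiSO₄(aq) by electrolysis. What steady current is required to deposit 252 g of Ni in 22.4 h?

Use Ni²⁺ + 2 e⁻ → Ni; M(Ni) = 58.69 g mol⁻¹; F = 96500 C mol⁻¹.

10.3 A

n(Ni) = 252 / 58.69 = 4.294 mol.
n(e⁻) = 2 × 4.294 = 8.587 mol.
Q = n(e⁻)·F = 8.587 × 96500 = 828700 C.
I = Q/t = 828700 / 80640 s = 10.3 A.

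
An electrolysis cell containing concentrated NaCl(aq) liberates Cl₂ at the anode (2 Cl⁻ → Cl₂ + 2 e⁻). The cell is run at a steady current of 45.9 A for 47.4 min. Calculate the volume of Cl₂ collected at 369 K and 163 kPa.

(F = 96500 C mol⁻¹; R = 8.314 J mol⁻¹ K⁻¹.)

Q = I·t = 45.90 A × 2844.0 s = 130500 C.
n(e⁻) = Q/F = 130500 / 96500 = 1.353 mol.
2 electrons are transferred per Cl₂ molecule, so n(Cl₂) = 1.353 / 2 = 0.6764 mol.
V = nRT/P = (0.6764 × 8.314 × 369) / (163 × 10³ Pa) = 0.0127 m³ = 12.7 L.

12.7 L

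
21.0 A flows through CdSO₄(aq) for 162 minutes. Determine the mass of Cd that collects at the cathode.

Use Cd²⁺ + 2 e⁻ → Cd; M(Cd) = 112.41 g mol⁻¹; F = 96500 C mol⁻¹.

Q = I·t = 21.00 A × 9720.0 s = 204100 C.
n(e⁻) = Q/F = 204100 / 96500 = 2.115 mol.
Cd²⁺ + 2 e⁻ → Cd, so n(Cd) = n(e⁻)/2 = 1.058 mol.
m = n·M = 1.058 × 112.41 = 119 g.

119 g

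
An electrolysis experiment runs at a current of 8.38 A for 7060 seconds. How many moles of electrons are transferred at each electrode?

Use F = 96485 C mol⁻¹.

0.613 mol

Q = I·t = 8.380 A × 7060.0 s = 59160 C.
n(e⁻) = Q/F = 59160 / 96485 = 0.613 mol.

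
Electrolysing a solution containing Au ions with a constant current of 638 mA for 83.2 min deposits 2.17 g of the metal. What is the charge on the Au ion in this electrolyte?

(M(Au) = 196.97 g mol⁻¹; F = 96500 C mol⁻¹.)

Q = I·t = 0.6380 A × 4992.0 s = 3185 C, so n(e⁻) = 3185/96500 = 0.03300 mol.
n(Au) deposited = 2.17 / 196.97 = 0.01102 mol.
Electrons per atom = n(e⁻)/n(Au) = 0.03300 / 0.01102 = 3.00 ≈ 3, so the ion is Au³⁺.

+3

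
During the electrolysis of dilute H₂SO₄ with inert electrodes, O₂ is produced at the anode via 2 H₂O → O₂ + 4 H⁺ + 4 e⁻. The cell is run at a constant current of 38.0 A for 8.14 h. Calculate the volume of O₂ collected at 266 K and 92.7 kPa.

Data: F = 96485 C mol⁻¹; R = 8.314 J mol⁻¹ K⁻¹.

68.8 L

Q = I·t = 38.00 A × 29304 s = 1114000 C.
n(e⁻) = Q/F = 1114000 / 96485 = 11.54 mol.
4 electrons are transferred per O₂ molecule, so n(O₂) = 11.54 / 4 = 2.885 mol.
V = nRT/P = (2.885 × 8.314 × 266) / (92.7 × 10³ Pa) = 0.0688 m³ = 68.8 L.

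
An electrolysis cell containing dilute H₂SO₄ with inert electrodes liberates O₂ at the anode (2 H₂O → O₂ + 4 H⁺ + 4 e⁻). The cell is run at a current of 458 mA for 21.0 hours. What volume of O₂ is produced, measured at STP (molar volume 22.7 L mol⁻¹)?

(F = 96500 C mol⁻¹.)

2.04 L

Q = I·t = 0.4580 A × 75600 s = 34620 C.
n(e⁻) = Q/F = 34620 / 96500 = 0.3588 mol.
4 electrons are transferred per O₂ molecule, so n(O₂) = 0.3588 / 4 = 0.08970 mol.
V = n × V_m = 0.08970 × 22.7 = 2.04 L.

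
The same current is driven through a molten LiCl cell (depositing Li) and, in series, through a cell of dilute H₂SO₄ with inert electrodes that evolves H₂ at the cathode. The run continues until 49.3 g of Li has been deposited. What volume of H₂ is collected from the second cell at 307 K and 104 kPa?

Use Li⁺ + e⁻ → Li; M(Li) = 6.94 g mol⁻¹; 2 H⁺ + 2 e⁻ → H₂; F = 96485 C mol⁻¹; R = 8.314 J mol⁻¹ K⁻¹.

n(Li) = 49.3 / 6.94 = 7.104 mol, so n(e⁻) = 1 × 7.104 = 7.104 mol.
The cells are in series, so the same 7.104 mol of electrons passes through the second cell.
2 H⁺ + 2 e⁻ → H₂ — 2 mol e⁻ per mol H₂, so n(H₂) = 7.104/2 = 3.552 mol.
V = nRT/P = (3.552 × 8.314 × 307) / (104 × 10³) = 0.0872 m³ = 87.2 L.

87.2 L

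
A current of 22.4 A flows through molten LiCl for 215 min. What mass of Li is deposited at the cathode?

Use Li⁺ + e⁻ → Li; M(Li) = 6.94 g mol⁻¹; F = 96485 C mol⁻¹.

20.8 g

Q = I·t = 22.40 A × 12900 s = 289000 C.
n(e⁻) = Q/F = 289000 / 96485 = 2.995 mol.
Li⁺ + e⁻ → Li, so n(Li) = n(e⁻)/1 = 2.995 mol.
m = n·M = 2.995 × 6.94 = 20.8 g.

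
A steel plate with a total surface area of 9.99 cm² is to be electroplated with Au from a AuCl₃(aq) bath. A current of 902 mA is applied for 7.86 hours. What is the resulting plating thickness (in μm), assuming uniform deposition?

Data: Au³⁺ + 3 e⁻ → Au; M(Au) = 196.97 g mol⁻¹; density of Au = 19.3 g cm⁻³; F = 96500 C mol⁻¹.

901 μm

Q = I·t = 0.9020 × 28296 = 25520 C; n(e⁻) = 0.2645 mol.
n(Au) = n(e⁻)/3 = 0.08816 mol, so m = 0.08816 × 196.97 = 17.37 g.
Volume = m/ρ = 17.37 / 19.3 = 0.8998 cm³.
Thickness = V/A = 0.8998 / 9.99 = 0.0901 cm = 901 μm.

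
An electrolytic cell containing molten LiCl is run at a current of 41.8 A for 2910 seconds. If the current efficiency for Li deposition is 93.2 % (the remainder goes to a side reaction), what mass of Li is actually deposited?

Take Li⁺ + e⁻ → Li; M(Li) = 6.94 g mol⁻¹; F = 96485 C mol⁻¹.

8.15 g

Q = I·t = 41.80 × 2910.0 = 121600 C.
n(e⁻) = 121600/96485 = 1.261 mol; theoretically n(Li) = 1.261/1 = 1.261 mol, m_theo = 8.749 g.
At 93.2 % efficiency, m_actual = 0.932 × 8.749 = 8.15 g.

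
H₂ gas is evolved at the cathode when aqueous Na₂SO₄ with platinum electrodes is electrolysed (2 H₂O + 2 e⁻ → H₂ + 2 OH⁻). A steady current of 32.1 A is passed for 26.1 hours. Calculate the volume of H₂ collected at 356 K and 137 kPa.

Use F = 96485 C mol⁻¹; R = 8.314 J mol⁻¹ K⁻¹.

Q = I·t = 32.10 A × 93960 s = 3016000 C.
n(e⁻) = Q/F = 3016000 / 96485 = 31.26 mol.
2 electrons are transferred per H₂ molecule, so n(H₂) = 31.26 / 2 = 15.63 mol.
V = nRT/P = (15.63 × 8.314 × 356) / (137 × 10³ Pa) = 0.338 m³ = 338 L.

338 L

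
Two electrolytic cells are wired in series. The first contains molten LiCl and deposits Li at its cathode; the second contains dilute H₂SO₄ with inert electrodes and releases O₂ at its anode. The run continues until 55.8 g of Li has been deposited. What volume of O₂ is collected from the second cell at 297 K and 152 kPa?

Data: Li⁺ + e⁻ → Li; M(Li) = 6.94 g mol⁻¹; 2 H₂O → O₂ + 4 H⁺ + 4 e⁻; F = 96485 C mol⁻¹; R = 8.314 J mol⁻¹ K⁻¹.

n(Li) = 55.8 / 6.94 = 8.040 mol, so n(e⁻) = 1 × 8.040 = 8.040 mol.
The cells are in series, so the same 8.040 mol of electrons passes through the second cell.
2 H₂O → O₂ + 4 H⁺ + 4 e⁻ — 4 mol e⁻ per mol O₂, so n(O₂) = 8.040/4 = 2.010 mol.
V = nRT/P = (2.010 × 8.314 × 297) / (152 × 10³) = 0.0327 m³ = 32.7 L.

32.7 L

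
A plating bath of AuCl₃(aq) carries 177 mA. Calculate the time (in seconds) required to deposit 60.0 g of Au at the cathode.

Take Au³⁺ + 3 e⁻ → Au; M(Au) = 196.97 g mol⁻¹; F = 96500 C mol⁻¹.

n(Au) = m/M = 60.0 / 196.97 = 0.3046 mol.
Each Au atom requires 3 electrons, so n(e⁻) = 3 × 0.3046 = 0.9138 mol.
Q = n(e⁻)·F = 0.9138 × 96500 = 88190 C.
t = Q/I = 88190 / 0.1770 A = 498200 s.

4.98 × 10⁵ s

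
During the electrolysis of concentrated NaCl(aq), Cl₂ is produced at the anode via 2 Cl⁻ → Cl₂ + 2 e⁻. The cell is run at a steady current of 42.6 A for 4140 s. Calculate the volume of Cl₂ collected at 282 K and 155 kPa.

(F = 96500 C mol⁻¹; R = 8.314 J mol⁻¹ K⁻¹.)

Q = I·t = 42.60 A × 4140.0 s = 176400 C.
n(e⁻) = Q/F = 176400 / 96500 = 1.828 mol.
2 electrons are transferred per Cl₂ molecule, so n(Cl₂) = 1.828 / 2 = 0.9138 mol.
V = nRT/P = (0.9138 × 8.314 × 282) / (155 × 10³ Pa) = 0.0138 m³ = 13.8 L.

13.8 L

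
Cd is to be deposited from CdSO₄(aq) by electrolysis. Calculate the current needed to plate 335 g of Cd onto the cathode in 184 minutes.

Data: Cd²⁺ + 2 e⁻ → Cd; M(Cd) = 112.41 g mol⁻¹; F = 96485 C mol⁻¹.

n(Cd) = 335 / 112.41 = 2.980 mol.
n(e⁻) = 2 × 2.980 = 5.960 mol.
Q = n(e⁻)·F = 5.960 × 96485 = 575100 C.
I = Q/t = 575100 / 11040 s = 52.1 A.

52.1 A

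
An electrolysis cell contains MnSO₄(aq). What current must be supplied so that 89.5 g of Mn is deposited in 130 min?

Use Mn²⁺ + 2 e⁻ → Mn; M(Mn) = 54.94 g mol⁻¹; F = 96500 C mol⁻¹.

40.3 A

n(Mn) = 89.5 / 54.94 = 1.629 mol.
n(e⁻) = 2 × 1.629 = 3.258 mol.
Q = n(e⁻)·F = 3.258 × 96500 = 314400 C.
I = Q/t = 314400 / 7800.0 s = 40.3 A.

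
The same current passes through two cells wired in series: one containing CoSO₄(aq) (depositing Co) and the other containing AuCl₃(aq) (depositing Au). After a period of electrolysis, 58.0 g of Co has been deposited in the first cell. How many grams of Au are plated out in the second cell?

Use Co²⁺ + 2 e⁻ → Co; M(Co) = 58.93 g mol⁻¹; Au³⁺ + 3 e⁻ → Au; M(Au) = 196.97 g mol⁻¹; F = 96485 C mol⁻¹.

129 g

n(Co) = 58.0 / 58.93 = 0.9842 mol.
Since Co²⁺ + 2 e⁻ → Co, n(e⁻) passed = 2 × 0.9842 = 1.968 mol.
Cells in series carry the same charge, so the same 1.968 mol of electrons passes through cell 2.
Au³⁺ + 3 e⁻ → Au, so n(Au) = 1.968 / 3 = 0.6561 mol.
m(Au) = 0.6561 × 196.97 = 129 g.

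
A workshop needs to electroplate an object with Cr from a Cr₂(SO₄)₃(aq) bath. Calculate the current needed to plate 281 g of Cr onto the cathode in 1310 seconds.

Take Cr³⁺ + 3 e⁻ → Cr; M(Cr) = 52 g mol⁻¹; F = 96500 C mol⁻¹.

n(Cr) = 281 / 52 = 5.404 mol.
n(e⁻) = 3 × 5.404 = 16.21 mol.
Q = n(e⁻)·F = 16.21 × 96500 = 1564000 C.
I = Q/t = 1564000 / 1310.0 s = 1190 A.

1190 A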